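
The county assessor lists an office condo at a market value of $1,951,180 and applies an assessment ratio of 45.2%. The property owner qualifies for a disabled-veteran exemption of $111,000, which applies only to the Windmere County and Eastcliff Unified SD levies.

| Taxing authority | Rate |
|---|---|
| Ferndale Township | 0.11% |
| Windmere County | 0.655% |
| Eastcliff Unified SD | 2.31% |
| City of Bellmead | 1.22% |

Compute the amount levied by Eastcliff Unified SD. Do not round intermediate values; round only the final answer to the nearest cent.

Assessed value = $1,951,180 × 0.452 = $881,933.36
Eastcliff Unified SD taxable value = $881,933.36 − $111,000 = $770,933.36
Eastcliff Unified SD levy = $770,933.36 × 0.0231 = $17,808.560616

$17,808.56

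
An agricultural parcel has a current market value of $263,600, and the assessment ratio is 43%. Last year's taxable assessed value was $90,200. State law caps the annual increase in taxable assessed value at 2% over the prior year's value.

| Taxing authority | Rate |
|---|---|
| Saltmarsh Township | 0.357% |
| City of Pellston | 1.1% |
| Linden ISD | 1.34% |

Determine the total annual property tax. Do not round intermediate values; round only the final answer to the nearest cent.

$2,573.35

Uncapped assessed value = $263,600 × 0.43 = $113,348
Cap limit = $90,200 × 1.02 = $92,004
Taxable assessed value = min($113,348, $92,004) = $92,004 (cap binds)
Saltmarsh Township: $92,004 × 0.00357 = $328.45428
City of Pellston: $92,004 × 0.011 = $1,012.044
Linden ISD: $92,004 × 0.0134 = $1,232.8536
Total = $2,573.35188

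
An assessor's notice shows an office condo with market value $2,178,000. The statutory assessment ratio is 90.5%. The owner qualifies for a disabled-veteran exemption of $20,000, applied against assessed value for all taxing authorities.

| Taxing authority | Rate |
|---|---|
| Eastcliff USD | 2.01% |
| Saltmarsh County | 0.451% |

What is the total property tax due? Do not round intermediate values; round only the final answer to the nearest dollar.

Assessed value = $2,178,000 × 0.905 = $1,971,090
Taxable value = $1,971,090 − $20,000 = $1,951,090
Eastcliff USD: $1,951,090 × 0.0201 = $39,216.909
Saltmarsh County: $1,951,090 × 0.00451 = $8,799.4159
Total = $39,216.909 + $8,799.4159 = $48,016.3249

$48,016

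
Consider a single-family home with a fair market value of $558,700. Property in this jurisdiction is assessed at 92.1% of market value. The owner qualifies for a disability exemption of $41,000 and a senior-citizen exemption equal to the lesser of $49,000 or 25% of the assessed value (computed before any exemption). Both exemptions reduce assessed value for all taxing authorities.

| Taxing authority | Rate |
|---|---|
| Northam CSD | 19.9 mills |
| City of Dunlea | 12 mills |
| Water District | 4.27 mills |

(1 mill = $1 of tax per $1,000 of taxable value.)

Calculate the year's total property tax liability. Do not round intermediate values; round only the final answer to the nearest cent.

$15,356.43

Assessed value = $558,700 × 0.921 = $514,562.7
Senior-citizen exemption = min($49,000, 25% × $514,562.7) = min($49,000, $128,640.675) = $49,000 (dollar cap binds)
Taxable value = $514,562.7 − $41,000 − $49,000 = $424,562.7
Northam CSD: $424,562.7 × 0.0199 = $8,448.79773
City of Dunlea: $424,562.7 × 0.012 = $5,094.7524
Water District: $424,562.7 × 0.00427 = $1,812.882729
Total = $15,356.432859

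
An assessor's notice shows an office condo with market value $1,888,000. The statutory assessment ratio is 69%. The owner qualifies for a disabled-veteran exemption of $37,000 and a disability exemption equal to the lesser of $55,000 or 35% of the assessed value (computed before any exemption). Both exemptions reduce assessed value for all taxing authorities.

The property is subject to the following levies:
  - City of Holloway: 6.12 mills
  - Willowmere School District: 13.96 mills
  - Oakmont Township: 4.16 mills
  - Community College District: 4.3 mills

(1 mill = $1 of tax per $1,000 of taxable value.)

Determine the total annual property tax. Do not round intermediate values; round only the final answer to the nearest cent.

$34,553.95

Assessed value = $1,888,000 × 0.69 = $1,302,720
Disability exemption = min($55,000, 35% × $1,302,720) = min($55,000, $455,952) = $55,000 (dollar cap binds)
Taxable value = $1,302,720 − $37,000 − $55,000 = $1,210,720
City of Holloway: $1,210,720 × 0.00612 = $7,409.6064
Willowmere School District: $1,210,720 × 0.01396 = $16,901.6512
Oakmont Township: $1,210,720 × 0.00416 = $5,036.5952
Community College District: $1,210,720 × 0.0043 = $5,206.096
Total = $34,553.9488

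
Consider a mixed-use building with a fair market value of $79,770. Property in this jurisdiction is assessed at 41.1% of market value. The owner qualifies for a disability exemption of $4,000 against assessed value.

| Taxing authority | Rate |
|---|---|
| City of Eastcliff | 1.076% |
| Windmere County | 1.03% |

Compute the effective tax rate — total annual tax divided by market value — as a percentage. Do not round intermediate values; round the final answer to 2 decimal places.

0.76%

Assessed value = $79,770 × 0.411 = $32,785.47
Taxable value = $32,785.47 − $4,000 = $28,785.47
City of Eastcliff: $28,785.47 × 0.01076 = $309.7316572
Windmere County: $28,785.47 × 0.0103 = $296.490341
Total tax = $606.2219982
Effective rate = $606.2219982 ÷ $79,770 = 0.76% of market value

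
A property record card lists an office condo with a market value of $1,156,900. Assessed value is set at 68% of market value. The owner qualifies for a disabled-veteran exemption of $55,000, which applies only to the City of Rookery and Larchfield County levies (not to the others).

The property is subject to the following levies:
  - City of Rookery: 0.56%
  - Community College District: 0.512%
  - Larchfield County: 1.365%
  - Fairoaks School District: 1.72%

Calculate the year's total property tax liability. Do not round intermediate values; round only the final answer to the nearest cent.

Assessed value = $1,156,900 × 0.68 = $786,692
City of Rookery: ($786,692 − $55,000) × 0.0056 = $731,692 × 0.0056 = $4,097.4752
Community College District: $786,692 × 0.00512 = $4,027.86304
Larchfield County: ($786,692 − $55,000) × 0.01365 = $731,692 × 0.01365 = $9,987.5958
Fairoaks School District: $786,692 × 0.0172 = $13,531.1024
Total = $31,644.03644

$31,644.04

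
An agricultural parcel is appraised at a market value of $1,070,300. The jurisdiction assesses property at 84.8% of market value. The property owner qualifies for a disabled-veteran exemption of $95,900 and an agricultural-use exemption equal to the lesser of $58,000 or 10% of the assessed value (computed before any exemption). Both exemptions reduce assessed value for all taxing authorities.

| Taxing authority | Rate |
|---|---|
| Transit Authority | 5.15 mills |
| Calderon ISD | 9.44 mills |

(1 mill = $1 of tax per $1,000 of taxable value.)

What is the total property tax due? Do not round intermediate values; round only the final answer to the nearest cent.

$10,996.69

Assessed value = $1,070,300 × 0.848 = $907,614.4
Agricultural-use exemption = min($58,000, 10% × $907,614.4) = min($58,000, $90,761.44) = $58,000 (dollar cap binds)
Taxable value = $907,614.4 − $95,900 − $58,000 = $753,714.4
Transit Authority: $753,714.4 × 0.00515 = $3,881.62916
Calderon ISD: $753,714.4 × 0.00944 = $7,115.063936
Total = $10,996.693096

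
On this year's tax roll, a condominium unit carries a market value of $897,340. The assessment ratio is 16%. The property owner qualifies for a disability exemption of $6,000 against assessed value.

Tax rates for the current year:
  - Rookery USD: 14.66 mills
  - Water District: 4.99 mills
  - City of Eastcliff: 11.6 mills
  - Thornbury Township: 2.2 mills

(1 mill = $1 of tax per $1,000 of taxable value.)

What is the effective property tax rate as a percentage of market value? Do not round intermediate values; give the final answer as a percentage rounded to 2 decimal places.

Assessed value = $897,340 × 0.16 = $143,574.4
Taxable value = $143,574.4 − $6,000 = $137,574.4
Rookery USD: $137,574.4 × 0.01466 = $2,016.840704
Water District: $137,574.4 × 0.00499 = $686.496256
City of Eastcliff: $137,574.4 × 0.0116 = $1,595.86304
Thornbury Township: $137,574.4 × 0.0022 = $302.66368
Total tax = $4,601.86368
Effective rate = $4,601.86368 ÷ $897,340 = 0.51% of market value

0.51%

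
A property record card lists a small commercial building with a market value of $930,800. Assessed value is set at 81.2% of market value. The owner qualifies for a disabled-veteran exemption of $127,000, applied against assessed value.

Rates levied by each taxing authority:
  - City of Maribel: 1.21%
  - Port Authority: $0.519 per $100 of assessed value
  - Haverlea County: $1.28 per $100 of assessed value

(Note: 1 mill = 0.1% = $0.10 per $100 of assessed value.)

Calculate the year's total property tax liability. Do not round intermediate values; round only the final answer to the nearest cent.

Assessed value = $930,800 × 0.812 = $755,809.6
Taxable value = $755,809.6 − $127,000 = $628,809.6
City of Maribel: $628,809.6 × 0.0121 = $7,608.59616
Port Authority: $628,809.6 × 0.00519 = $3,263.521824
Haverlea County: $628,809.6 × 0.0128 = $8,048.76288
Total = $18,920.880864

$18,920.88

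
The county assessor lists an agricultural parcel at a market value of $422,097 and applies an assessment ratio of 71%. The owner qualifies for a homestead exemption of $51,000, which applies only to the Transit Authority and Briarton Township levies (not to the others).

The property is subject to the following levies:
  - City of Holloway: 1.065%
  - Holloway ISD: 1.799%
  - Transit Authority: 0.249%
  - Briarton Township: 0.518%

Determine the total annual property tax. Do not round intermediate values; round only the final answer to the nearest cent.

$10,490.53

Assessed value = $422,097 × 0.71 = $299,688.87
City of Holloway: $299,688.87 × 0.01065 = $3,191.6864655
Holloway ISD: $299,688.87 × 0.01799 = $5,391.4027713
Transit Authority: ($299,688.87 − $51,000) × 0.00249 = $248,688.87 × 0.00249 = $619.2352863
Briarton Township: ($299,688.87 − $51,000) × 0.00518 = $248,688.87 × 0.00518 = $1,288.2083466
Total = $10,490.5328697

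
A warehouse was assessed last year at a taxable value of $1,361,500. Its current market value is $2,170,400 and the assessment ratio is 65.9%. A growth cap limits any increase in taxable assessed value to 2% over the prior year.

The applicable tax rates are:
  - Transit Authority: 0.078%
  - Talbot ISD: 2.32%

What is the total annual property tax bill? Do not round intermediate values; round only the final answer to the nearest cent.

$33,301.75

Uncapped assessed value = $2,170,400 × 0.659 = $1,430,293.6
Cap limit = $1,361,500 × 1.02 = $1,388,730
Taxable assessed value = min($1,430,293.6, $1,388,730) = $1,388,730 (cap binds)
Transit Authority: $1,388,730 × 0.00078 = $1,083.2094
Talbot ISD: $1,388,730 × 0.0232 = $32,218.536
Total = $33,301.7454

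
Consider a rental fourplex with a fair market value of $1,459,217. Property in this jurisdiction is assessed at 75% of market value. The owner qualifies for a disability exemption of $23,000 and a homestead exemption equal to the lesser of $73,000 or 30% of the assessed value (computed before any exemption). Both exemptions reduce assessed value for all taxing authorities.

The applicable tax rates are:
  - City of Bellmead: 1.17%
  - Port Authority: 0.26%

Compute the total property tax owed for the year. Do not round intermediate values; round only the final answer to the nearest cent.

Assessed value = $1,459,217 × 0.75 = $1,094,412.75
Homestead exemption = min($73,000, 30% × $1,094,412.75) = min($73,000, $328,323.825) = $73,000 (dollar cap binds)
Taxable value = $1,094,412.75 − $23,000 − $73,000 = $998,412.75
City of Bellmead: $998,412.75 × 0.0117 = $11,681.429175
Port Authority: $998,412.75 × 0.0026 = $2,595.87315
Total = $14,277.302325

$14,277.30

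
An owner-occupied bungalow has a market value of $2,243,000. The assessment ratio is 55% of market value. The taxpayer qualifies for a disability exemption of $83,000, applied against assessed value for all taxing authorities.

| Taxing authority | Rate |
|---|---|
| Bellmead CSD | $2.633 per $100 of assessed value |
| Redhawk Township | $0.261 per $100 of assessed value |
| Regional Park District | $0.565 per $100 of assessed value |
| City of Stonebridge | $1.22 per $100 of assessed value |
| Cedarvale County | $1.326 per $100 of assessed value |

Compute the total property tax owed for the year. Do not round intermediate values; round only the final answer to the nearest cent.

Assessed value = $2,243,000 × 0.55 = $1,233,650
Taxable value = $1,233,650 − $83,000 = $1,150,650
Bellmead CSD: $1,150,650 × 0.02633 = $30,296.6145
Redhawk Township: $1,150,650 × 0.00261 = $3,003.1965
Regional Park District: $1,150,650 × 0.00565 = $6,501.1725
City of Stonebridge: $1,150,650 × 0.0122 = $14,037.93
Cedarvale County: $1,150,650 × 0.01326 = $15,257.619
Total = $30,296.6145 + $3,003.1965 + $6,501.1725 + $14,037.93 + $15,257.619 = $69,096.5325

$69,096.53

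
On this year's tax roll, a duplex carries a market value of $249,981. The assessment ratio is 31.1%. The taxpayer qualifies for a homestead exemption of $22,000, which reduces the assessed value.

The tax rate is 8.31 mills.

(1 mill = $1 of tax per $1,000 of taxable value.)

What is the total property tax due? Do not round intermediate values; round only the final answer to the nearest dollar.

$463

Assessed value = $249,981 × 0.311 = $77,744.091
Taxable value = $77,744.091 − $22,000 = $55,744.091
Tax = $55,744.091 × 0.00831 = $463.23339621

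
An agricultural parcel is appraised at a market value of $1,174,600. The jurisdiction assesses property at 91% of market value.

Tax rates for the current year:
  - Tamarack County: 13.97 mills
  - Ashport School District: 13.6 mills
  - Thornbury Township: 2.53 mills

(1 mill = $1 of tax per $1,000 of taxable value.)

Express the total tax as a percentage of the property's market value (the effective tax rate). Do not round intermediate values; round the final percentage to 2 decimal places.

2.74%

Assessed value = $1,174,600 × 0.91 = $1,068,886
Tamarack County: $1,068,886 × 0.01397 = $14,932.33742
Ashport School District: $1,068,886 × 0.0136 = $14,536.8496
Thornbury Township: $1,068,886 × 0.00253 = $2,704.28158
Total tax = $32,173.4686
Effective rate = $32,173.4686 ÷ $1,174,600 = 2.74% of market value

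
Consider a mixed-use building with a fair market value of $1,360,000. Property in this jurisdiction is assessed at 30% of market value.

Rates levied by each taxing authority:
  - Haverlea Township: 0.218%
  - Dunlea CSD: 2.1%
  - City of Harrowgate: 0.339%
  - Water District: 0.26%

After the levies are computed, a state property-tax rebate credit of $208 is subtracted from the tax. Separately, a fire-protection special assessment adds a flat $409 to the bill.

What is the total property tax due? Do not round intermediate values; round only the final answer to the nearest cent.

Assessed value = $1,360,000 × 0.3 = $408,000
Haverlea Township: $408,000 × 0.00218 = $889.44
Dunlea CSD: $408,000 × 0.021 = $8,568
City of Harrowgate: $408,000 × 0.00339 = $1,383.12
Water District: $408,000 × 0.0026 = $1,060.8
Levies subtotal = $11,901.36
After credit = $11,901.36 − $208 = $11,693.36
Total = $11,693.36 + $409 = $12,102.36

$12,102.36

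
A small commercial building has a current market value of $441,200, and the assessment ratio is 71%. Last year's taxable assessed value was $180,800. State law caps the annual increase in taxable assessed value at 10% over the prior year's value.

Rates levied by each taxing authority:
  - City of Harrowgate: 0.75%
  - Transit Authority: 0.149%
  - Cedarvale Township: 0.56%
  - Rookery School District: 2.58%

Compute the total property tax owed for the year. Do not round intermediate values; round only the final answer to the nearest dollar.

$8,033

Uncapped assessed value = $441,200 × 0.71 = $313,252
Cap limit = $180,800 × 1.1 = $198,880
Taxable assessed value = min($313,252, $198,880) = $198,880 (cap binds)
City of Harrowgate: $198,880 × 0.0075 = $1,491.6
Transit Authority: $198,880 × 0.00149 = $296.3312
Cedarvale Township: $198,880 × 0.0056 = $1,113.728
Rookery School District: $198,880 × 0.0258 = $5,131.104
Total = $8,032.7632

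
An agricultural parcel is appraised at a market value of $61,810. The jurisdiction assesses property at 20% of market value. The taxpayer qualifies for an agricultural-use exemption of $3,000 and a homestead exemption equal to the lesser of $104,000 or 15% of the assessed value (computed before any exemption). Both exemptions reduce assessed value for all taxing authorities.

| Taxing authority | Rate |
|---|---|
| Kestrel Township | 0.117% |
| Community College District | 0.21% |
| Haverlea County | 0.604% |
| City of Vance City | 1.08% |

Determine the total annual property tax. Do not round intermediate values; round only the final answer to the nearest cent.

$150.98

Assessed value = $61,810 × 0.2 = $12,362
Homestead exemption = min($104,000, 15% × $12,362) = min($104,000, $1,854.3) = $1,854.3 (percentage binds)
Taxable value = $12,362 − $3,000 − $1,854.3 = $7,507.7
Kestrel Township: $7,507.7 × 0.00117 = $8.784009
Community College District: $7,507.7 × 0.0021 = $15.76617
Haverlea County: $7,507.7 × 0.00604 = $45.346508
City of Vance City: $7,507.7 × 0.0108 = $81.08316
Total = $150.979847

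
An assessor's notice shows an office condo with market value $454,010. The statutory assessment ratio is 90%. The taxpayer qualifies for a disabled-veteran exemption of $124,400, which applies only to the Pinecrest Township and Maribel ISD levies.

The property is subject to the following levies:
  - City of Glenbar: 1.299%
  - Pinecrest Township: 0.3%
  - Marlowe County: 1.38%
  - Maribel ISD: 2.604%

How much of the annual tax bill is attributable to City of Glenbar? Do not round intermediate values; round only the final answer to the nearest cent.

$5,307.83

Assessed value = $454,010 × 0.9 = $408,609
City of Glenbar taxable value = $408,609 (exemption does not apply)
City of Glenbar levy = $408,609 × 0.01299 = $5,307.83091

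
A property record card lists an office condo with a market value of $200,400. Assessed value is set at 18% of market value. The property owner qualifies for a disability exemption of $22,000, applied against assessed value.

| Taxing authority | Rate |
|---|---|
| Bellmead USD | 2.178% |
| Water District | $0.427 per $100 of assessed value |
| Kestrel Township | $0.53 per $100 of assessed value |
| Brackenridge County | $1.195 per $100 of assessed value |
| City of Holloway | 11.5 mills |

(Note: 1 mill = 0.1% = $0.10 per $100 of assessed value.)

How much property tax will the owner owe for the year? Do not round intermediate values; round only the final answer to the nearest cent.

$771.15

Assessed value = $200,400 × 0.18 = $36,072
Taxable value = $36,072 − $22,000 = $14,072
Bellmead USD: $14,072 × 0.02178 = $306.48816
Water District: $14,072 × 0.00427 = $60.08744
Kestrel Township: $14,072 × 0.0053 = $74.5816
Brackenridge County: $14,072 × 0.01195 = $168.1604
City of Holloway: $14,072 × 0.0115 = $161.828
Total = $771.1456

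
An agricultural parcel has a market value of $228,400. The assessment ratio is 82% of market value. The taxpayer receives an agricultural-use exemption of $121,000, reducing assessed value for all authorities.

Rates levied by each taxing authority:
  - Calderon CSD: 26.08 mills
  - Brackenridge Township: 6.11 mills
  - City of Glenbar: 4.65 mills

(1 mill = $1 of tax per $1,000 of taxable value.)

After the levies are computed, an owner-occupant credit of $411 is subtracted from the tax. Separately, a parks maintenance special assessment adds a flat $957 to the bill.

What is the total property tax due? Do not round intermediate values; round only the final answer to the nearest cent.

Assessed value = $228,400 × 0.82 = $187,288
Taxable value = $187,288 − $121,000 = $66,288
Calderon CSD: $66,288 × 0.02608 = $1,728.79104
Brackenridge Township: $66,288 × 0.00611 = $405.01968
City of Glenbar: $66,288 × 0.00465 = $308.2392
Levies subtotal = $2,442.04992
After credit = $2,442.04992 − $411 = $2,031.04992
Total = $2,031.04992 + $957 = $2,988.04992

$2,988.05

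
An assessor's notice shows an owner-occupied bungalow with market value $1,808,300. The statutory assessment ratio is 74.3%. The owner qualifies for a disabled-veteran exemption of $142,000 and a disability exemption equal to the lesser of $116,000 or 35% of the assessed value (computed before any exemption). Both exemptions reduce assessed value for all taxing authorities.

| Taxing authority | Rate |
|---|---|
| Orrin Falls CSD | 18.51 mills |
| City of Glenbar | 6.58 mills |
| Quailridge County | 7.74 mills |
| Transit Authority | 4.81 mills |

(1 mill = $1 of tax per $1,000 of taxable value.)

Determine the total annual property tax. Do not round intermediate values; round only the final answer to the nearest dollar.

$40,861

Assessed value = $1,808,300 × 0.743 = $1,343,566.9
Disability exemption = min($116,000, 35% × $1,343,566.9) = min($116,000, $470,248.415) = $116,000 (dollar cap binds)
Taxable value = $1,343,566.9 − $142,000 − $116,000 = $1,085,566.9
Orrin Falls CSD: $1,085,566.9 × 0.01851 = $20,093.843319
City of Glenbar: $1,085,566.9 × 0.00658 = $7,143.030202
Quailridge County: $1,085,566.9 × 0.00774 = $8,402.287806
Transit Authority: $1,085,566.9 × 0.00481 = $5,221.576789
Total = $40,860.738116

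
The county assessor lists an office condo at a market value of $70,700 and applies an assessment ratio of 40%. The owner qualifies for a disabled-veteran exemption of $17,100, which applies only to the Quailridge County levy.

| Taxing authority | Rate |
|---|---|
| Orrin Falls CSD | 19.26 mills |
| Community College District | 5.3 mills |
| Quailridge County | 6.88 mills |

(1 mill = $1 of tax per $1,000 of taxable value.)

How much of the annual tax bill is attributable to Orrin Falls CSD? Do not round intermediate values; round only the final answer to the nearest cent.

Assessed value = $70,700 × 0.4 = $28,280
Orrin Falls CSD taxable value = $28,280 (exemption does not apply)
Orrin Falls CSD levy = $28,280 × 0.01926 = $544.6728

$544.67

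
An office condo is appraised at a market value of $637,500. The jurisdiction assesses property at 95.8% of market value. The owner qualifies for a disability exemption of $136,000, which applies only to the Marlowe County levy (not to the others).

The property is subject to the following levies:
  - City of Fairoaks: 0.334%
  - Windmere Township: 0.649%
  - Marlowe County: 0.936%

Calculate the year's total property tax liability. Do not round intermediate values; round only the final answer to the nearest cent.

$10,446.85

Assessed value = $637,500 × 0.958 = $610,725
City of Fairoaks: $610,725 × 0.00334 = $2,039.8215
Windmere Township: $610,725 × 0.00649 = $3,963.60525
Marlowe County: ($610,725 − $136,000) × 0.00936 = $474,725 × 0.00936 = $4,443.426
Total = $10,446.85275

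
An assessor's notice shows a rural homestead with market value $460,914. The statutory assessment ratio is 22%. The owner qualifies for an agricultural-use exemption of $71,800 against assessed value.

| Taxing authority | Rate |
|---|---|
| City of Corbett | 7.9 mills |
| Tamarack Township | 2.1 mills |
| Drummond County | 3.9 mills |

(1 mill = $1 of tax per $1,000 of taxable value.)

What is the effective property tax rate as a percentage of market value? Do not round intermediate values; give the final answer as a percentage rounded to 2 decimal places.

Assessed value = $460,914 × 0.22 = $101,401.08
Taxable value = $101,401.08 − $71,800 = $29,601.08
City of Corbett: $29,601.08 × 0.0079 = $233.848532
Tamarack Township: $29,601.08 × 0.0021 = $62.162268
Drummond County: $29,601.08 × 0.0039 = $115.444212
Total tax = $411.455012
Effective rate = $411.455012 ÷ $460,914 = 0.09% of market value

0.09%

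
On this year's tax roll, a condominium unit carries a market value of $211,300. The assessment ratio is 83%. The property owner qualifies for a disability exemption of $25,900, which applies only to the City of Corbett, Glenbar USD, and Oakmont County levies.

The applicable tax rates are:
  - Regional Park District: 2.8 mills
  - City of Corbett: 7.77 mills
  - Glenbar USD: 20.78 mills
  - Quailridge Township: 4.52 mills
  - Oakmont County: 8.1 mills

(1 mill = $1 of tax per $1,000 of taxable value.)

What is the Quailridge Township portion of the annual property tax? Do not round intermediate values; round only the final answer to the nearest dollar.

$793

Assessed value = $211,300 × 0.83 = $175,379
Quailridge Township taxable value = $175,379 (exemption does not apply)
Quailridge Township levy = $175,379 × 0.00452 = $792.71308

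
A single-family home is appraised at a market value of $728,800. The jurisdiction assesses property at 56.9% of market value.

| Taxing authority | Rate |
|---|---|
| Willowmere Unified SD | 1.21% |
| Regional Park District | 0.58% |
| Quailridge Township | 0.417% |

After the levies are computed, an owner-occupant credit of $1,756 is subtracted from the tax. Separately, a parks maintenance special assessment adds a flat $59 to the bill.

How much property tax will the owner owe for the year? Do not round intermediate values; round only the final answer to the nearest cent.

Assessed value = $728,800 × 0.569 = $414,687.2
Willowmere Unified SD: $414,687.2 × 0.0121 = $5,017.71512
Regional Park District: $414,687.2 × 0.0058 = $2,405.18576
Quailridge Township: $414,687.2 × 0.00417 = $1,729.245624
Levies subtotal = $9,152.146504
After credit = $9,152.146504 − $1,756 = $7,396.146504
Total = $7,396.146504 + $59 = $7,455.146504

$7,455.15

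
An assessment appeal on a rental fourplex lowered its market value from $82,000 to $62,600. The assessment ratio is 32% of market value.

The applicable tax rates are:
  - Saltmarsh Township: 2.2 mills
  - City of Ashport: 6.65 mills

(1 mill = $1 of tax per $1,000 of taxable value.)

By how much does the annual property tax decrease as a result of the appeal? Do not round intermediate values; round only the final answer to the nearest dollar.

$55

Old assessed value = $82,000 × 0.32 = $26,240
New assessed value = $62,600 × 0.32 = $20,032
Combined rate = 0.0022 + 0.00665 = 0.00885
Old tax = $26,240 × 0.00885 = $232.224
New tax = $20,032 × 0.00885 = $177.2832
Reduction = $232.224 − $177.2832 = $54.9408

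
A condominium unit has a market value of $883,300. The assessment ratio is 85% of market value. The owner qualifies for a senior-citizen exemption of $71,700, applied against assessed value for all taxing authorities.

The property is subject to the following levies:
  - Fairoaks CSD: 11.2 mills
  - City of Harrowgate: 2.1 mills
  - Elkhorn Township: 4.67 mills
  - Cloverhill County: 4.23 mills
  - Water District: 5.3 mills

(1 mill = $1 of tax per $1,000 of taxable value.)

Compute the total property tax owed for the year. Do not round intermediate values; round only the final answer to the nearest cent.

$18,675.39

Assessed value = $883,300 × 0.85 = $750,805
Taxable value = $750,805 − $71,700 = $679,105
Fairoaks CSD: $679,105 × 0.0112 = $7,605.976
City of Harrowgate: $679,105 × 0.0021 = $1,426.1205
Elkhorn Township: $679,105 × 0.00467 = $3,171.42035
Cloverhill County: $679,105 × 0.00423 = $2,872.61415
Water District: $679,105 × 0.0053 = $3,599.2565
Total = $7,605.976 + $1,426.1205 + $3,171.42035 + $2,872.61415 + $3,599.2565 = $18,675.3875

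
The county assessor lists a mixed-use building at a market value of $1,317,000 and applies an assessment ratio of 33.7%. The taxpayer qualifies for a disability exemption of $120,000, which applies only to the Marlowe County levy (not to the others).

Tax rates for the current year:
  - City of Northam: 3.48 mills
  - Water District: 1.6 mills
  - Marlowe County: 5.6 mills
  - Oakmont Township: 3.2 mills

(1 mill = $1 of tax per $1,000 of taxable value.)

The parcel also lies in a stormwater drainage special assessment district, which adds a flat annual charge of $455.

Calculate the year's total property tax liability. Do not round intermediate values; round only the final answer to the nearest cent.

Assessed value = $1,317,000 × 0.337 = $443,829
City of Northam: $443,829 × 0.00348 = $1,544.52492
Water District: $443,829 × 0.0016 = $710.1264
Marlowe County: ($443,829 − $120,000) × 0.0056 = $323,829 × 0.0056 = $1,813.4424
Oakmont Township: $443,829 × 0.0032 = $1,420.2528
Levies subtotal = $5,488.34652
Total = $5,488.34652 + $455 = $5,943.34652

$5,943.35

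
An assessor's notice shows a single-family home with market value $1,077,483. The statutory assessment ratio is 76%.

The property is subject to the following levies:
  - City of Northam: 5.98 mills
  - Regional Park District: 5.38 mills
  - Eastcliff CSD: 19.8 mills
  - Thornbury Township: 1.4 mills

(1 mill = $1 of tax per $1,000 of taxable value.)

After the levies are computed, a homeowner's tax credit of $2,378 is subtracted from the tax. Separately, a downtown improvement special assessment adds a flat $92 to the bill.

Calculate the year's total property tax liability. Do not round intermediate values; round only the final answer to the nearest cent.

Assessed value = $1,077,483 × 0.76 = $818,887.08
City of Northam: $818,887.08 × 0.00598 = $4,896.9447384
Regional Park District: $818,887.08 × 0.00538 = $4,405.6124904
Eastcliff CSD: $818,887.08 × 0.0198 = $16,213.964184
Thornbury Township: $818,887.08 × 0.0014 = $1,146.441912
Levies subtotal = $26,662.9633248
After credit = $26,662.9633248 − $2,378 = $24,284.9633248
Total = $24,284.9633248 + $92 = $24,376.9633248

$24,376.96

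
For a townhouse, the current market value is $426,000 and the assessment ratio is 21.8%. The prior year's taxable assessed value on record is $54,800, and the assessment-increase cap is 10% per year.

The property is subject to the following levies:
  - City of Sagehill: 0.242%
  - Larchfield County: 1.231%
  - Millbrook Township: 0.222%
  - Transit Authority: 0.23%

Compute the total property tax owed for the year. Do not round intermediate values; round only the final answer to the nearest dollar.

$1,160

Uncapped assessed value = $426,000 × 0.218 = $92,868
Cap limit = $54,800 × 1.1 = $60,280
Taxable assessed value = min($92,868, $60,280) = $60,280 (cap binds)
City of Sagehill: $60,280 × 0.00242 = $145.8776
Larchfield County: $60,280 × 0.01231 = $742.0468
Millbrook Township: $60,280 × 0.00222 = $133.8216
Transit Authority: $60,280 × 0.0023 = $138.644
Total = $1,160.39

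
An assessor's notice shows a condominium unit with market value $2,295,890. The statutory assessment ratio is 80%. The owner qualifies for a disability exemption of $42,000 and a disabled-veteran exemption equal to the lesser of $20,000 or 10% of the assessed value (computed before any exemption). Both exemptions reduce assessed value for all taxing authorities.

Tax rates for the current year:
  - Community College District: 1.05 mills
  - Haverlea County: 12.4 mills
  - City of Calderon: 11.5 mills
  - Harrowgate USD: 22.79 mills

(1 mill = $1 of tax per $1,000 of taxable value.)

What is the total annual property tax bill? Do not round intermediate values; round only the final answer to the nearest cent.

Assessed value = $2,295,890 × 0.8 = $1,836,712
Disabled-veteran exemption = min($20,000, 10% × $1,836,712) = min($20,000, $183,671.2) = $20,000 (dollar cap binds)
Taxable value = $1,836,712 − $42,000 − $20,000 = $1,774,712
Community College District: $1,774,712 × 0.00105 = $1,863.4476
Haverlea County: $1,774,712 × 0.0124 = $22,006.4288
City of Calderon: $1,774,712 × 0.0115 = $20,409.188
Harrowgate USD: $1,774,712 × 0.02279 = $40,445.68648
Total = $84,724.75088

$84,724.75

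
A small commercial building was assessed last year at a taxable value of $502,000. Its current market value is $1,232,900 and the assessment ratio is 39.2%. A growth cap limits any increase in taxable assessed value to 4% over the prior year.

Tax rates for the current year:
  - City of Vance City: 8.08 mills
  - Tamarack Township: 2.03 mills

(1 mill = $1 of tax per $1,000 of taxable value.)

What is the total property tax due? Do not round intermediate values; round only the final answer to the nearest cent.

Uncapped assessed value = $1,232,900 × 0.392 = $483,296.8
Cap limit = $502,000 × 1.04 = $522,080
Taxable assessed value = min($483,296.8, $522,080) = $483,296.8 (cap does not bind)
City of Vance City: $483,296.8 × 0.00808 = $3,905.038144
Tamarack Township: $483,296.8 × 0.00203 = $981.092504
Total = $4,886.130648

$4,886.13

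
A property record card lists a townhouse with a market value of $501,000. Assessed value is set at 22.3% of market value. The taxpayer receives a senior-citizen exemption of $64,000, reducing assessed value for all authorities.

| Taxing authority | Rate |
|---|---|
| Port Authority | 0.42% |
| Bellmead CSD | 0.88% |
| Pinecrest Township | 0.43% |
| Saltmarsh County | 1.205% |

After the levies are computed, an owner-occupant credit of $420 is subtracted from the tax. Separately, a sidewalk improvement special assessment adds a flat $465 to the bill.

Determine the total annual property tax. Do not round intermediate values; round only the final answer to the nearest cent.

Assessed value = $501,000 × 0.223 = $111,723
Taxable value = $111,723 − $64,000 = $47,723
Port Authority: $47,723 × 0.0042 = $200.4366
Bellmead CSD: $47,723 × 0.0088 = $419.9624
Pinecrest Township: $47,723 × 0.0043 = $205.2089
Saltmarsh County: $47,723 × 0.01205 = $575.06215
Levies subtotal = $1,400.67005
After credit = $1,400.67005 − $420 = $980.67005
Total = $980.67005 + $465 = $1,445.67005

$1,445.67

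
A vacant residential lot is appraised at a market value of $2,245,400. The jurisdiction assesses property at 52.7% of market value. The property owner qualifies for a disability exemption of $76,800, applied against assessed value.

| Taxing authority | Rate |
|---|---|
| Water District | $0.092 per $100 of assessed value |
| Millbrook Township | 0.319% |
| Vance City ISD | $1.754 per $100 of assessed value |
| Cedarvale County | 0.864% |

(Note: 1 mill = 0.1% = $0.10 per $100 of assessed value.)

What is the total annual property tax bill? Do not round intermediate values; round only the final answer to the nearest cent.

$33,516.67

Assessed value = $2,245,400 × 0.527 = $1,183,325.8
Taxable value = $1,183,325.8 − $76,800 = $1,106,525.8
Water District: $1,106,525.8 × 0.00092 = $1,018.003736
Millbrook Township: $1,106,525.8 × 0.00319 = $3,529.817302
Vance City ISD: $1,106,525.8 × 0.01754 = $19,408.462532
Cedarvale County: $1,106,525.8 × 0.00864 = $9,560.382912
Total = $33,516.666482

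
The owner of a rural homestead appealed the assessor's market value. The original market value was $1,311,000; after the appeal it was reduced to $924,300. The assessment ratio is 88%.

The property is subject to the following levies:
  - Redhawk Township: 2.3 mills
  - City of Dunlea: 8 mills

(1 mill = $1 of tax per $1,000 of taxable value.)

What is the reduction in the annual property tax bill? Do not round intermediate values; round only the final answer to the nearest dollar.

Old assessed value = $1,311,000 × 0.88 = $1,153,680
New assessed value = $924,300 × 0.88 = $813,384
Combined rate = 0.0023 + 0.008 = 0.0103
Old tax = $1,153,680 × 0.0103 = $11,882.904
New tax = $813,384 × 0.0103 = $8,377.8552
Reduction = $11,882.904 − $8,377.8552 = $3,505.0488

$3,505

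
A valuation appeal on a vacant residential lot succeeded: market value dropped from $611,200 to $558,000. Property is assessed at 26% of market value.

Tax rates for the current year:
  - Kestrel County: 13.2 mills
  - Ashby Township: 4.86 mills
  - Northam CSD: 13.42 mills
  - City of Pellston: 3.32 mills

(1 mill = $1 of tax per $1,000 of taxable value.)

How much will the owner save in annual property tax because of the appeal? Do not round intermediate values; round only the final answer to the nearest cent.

Old assessed value = $611,200 × 0.26 = $158,912
New assessed value = $558,000 × 0.26 = $145,080
Combined rate = 0.0132 + 0.00486 + 0.01342 + 0.00332 = 0.0348
Old tax = $158,912 × 0.0348 = $5,530.1376
New tax = $145,080 × 0.0348 = $5,048.784
Reduction = $5,530.1376 − $5,048.784 = $481.3536

$481.35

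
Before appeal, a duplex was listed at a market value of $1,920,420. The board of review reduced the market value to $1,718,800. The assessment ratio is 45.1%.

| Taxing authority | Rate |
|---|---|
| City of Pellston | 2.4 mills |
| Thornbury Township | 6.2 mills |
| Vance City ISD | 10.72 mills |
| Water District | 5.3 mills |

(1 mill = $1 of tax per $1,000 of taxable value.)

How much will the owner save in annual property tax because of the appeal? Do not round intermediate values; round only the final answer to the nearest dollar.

Old assessed value = $1,920,420 × 0.451 = $866,109.42
New assessed value = $1,718,800 × 0.451 = $775,178.8
Combined rate = 0.0024 + 0.0062 + 0.01072 + 0.0053 = 0.02462
Old tax = $866,109.42 × 0.02462 = $21,323.6139204
New tax = $775,178.8 × 0.02462 = $19,084.902056
Reduction = $21,323.6139204 − $19,084.902056 = $2,238.7118644

$2,239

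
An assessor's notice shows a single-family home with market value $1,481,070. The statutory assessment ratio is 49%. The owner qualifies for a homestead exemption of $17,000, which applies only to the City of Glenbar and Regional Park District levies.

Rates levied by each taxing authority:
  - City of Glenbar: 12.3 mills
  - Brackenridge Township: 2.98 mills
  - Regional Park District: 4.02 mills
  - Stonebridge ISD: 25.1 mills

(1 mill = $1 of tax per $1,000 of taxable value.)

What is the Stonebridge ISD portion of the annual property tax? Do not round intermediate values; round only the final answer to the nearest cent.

$18,215.68

Assessed value = $1,481,070 × 0.49 = $725,724.3
Stonebridge ISD taxable value = $725,724.3 (exemption does not apply)
Stonebridge ISD levy = $725,724.3 × 0.0251 = $18,215.67993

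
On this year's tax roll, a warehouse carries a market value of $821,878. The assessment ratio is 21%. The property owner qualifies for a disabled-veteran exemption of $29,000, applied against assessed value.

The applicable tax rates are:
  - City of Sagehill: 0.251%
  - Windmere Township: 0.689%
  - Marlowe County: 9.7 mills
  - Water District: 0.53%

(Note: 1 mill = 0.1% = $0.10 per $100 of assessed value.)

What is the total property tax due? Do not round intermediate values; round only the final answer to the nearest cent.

$3,503.70

Assessed value = $821,878 × 0.21 = $172,594.38
Taxable value = $172,594.38 − $29,000 = $143,594.38
City of Sagehill: $143,594.38 × 0.00251 = $360.4218938
Windmere Township: $143,594.38 × 0.00689 = $989.3652782
Marlowe County: $143,594.38 × 0.0097 = $1,392.865486
Water District: $143,594.38 × 0.0053 = $761.050214
Total = $3,503.702872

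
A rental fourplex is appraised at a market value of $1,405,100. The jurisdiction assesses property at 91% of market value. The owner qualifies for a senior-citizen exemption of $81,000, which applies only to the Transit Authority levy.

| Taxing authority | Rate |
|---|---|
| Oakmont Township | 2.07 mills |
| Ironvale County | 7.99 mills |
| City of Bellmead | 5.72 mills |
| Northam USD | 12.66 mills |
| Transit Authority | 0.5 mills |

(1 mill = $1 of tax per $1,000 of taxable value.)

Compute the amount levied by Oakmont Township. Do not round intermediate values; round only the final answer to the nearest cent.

Assessed value = $1,405,100 × 0.91 = $1,278,641
Oakmont Township taxable value = $1,278,641 (exemption does not apply)
Oakmont Township levy = $1,278,641 × 0.00207 = $2,646.78687

$2,646.79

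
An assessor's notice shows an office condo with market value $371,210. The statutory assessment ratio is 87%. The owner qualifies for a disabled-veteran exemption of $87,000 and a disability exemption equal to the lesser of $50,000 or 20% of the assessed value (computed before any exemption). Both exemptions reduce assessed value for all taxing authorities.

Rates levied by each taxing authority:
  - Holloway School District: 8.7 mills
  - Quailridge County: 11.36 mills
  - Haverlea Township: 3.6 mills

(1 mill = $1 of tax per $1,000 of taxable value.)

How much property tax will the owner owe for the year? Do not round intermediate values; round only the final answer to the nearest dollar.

Assessed value = $371,210 × 0.87 = $322,952.7
Disability exemption = min($50,000, 20% × $322,952.7) = min($50,000, $64,590.54) = $50,000 (dollar cap binds)
Taxable value = $322,952.7 − $87,000 − $50,000 = $185,952.7
Holloway School District: $185,952.7 × 0.0087 = $1,617.78849
Quailridge County: $185,952.7 × 0.01136 = $2,112.422672
Haverlea Township: $185,952.7 × 0.0036 = $669.42972
Total = $4,399.640882

$4,400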